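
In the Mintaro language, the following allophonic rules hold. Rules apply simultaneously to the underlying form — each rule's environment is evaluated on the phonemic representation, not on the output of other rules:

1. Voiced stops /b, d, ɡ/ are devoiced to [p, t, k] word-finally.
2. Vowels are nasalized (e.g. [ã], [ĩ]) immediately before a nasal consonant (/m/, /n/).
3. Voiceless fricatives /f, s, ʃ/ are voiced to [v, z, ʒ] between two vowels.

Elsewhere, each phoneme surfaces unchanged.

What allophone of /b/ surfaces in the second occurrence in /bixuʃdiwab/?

/b/ (word-final): word-finally, so rule 1 applies → [p].

[p]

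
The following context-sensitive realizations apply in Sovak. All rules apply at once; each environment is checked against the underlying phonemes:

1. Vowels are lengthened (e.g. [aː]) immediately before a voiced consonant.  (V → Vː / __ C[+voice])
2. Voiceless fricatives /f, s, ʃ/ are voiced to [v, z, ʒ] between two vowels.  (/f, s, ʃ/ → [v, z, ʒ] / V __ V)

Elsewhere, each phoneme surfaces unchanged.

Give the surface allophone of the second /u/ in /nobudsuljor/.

[uː]

/u/ — between /s/ and /l/, before a voiced consonant — surfaces as [uː] (rule 1).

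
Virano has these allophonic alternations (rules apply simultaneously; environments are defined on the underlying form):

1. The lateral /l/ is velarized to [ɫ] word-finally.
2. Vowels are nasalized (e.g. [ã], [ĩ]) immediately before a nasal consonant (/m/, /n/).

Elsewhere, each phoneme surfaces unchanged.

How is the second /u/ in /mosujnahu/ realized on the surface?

[u]

/u/ (word-final): rule 2 targets it, but not before a nasal consonant → unchanged [u].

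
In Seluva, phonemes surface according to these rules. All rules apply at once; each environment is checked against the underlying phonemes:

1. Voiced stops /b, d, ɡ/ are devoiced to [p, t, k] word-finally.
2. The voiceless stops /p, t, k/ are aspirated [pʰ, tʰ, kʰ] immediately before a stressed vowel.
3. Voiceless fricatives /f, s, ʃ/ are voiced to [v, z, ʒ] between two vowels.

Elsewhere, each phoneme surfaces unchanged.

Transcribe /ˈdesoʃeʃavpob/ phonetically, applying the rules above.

[ˈdezoʒeʒavpop]

/d/ — word-initial; rule 1 does not apply here → [d].
/s/ — between /e/ and /o/, between two vowels — surfaces as [z] (rule 3).
Rule 3 applies to /ʃ/ (between /o/ and /e/: between two vowels) → [ʒ].
/ʃ/ — between /e/ and /a/, between two vowels — surfaces as [ʒ] (rule 3).
/p/ — between /v/ and /o/; rule 2 does not apply here → [p].
/b/ (word-final) occurs word-finally → [p] by rule 1.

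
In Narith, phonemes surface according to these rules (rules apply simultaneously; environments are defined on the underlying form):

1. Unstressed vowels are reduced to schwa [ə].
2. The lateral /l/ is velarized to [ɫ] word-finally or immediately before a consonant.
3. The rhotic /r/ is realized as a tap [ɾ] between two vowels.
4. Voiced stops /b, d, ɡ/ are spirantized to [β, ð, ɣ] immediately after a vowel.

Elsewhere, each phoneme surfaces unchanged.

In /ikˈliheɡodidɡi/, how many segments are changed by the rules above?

Segments that undergo a rule: /i/ → [ə] (rule 1); /e/ → [ə] (rule 1); /ɡ/ → [ɣ] (rule 4); /o/ → [ə] (rule 1); /d/ → [ð] (rule 4); /i/ → [ə] (rule 1); /d/ → [ð] (rule 4); /i/ → [ə] (rule 1).
All other segments surface unchanged.

8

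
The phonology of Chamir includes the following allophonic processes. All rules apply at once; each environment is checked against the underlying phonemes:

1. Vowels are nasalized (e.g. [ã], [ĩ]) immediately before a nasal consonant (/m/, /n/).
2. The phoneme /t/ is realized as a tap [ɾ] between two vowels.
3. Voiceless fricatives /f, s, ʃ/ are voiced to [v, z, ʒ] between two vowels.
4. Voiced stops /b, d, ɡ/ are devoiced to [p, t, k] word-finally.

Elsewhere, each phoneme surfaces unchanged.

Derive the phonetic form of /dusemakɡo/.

/d/ — word-initial; rule 4 does not apply here → [d].
/u/ (between /d/ and /s/): rule 1 targets it, but not before a nasal consonant → unchanged [u].
Rule 3 applies to /s/ (between /u/ and /e/: between two vowels) → [z].
/e/ — between /s/ and /m/, before a nasal consonant — surfaces as [ẽ] (rule 1).
/m/ (between /e/ and /a/): no rule targets it → [m].
/a/ — between /m/ and /k/; rule 1 does not apply here → [a].
/k/ — not in any rule's target class → [k].
/ɡ/ (between /k/ and /o/): rule 4 targets it, but not word-finally → unchanged [ɡ].
/o/ — word-final; rule 1 does not apply here → [o].

[duzẽmakɡo]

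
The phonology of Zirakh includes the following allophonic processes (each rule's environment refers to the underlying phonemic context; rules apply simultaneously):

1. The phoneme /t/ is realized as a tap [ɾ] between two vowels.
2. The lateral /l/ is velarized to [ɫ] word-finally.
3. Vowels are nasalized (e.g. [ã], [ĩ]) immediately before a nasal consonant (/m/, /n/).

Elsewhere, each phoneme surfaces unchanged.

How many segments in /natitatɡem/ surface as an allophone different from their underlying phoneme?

3

Segments that undergo a rule: /t/ → [ɾ] (rule 1); /t/ → [ɾ] (rule 1); /e/ → [ẽ] (rule 3).
All other segments surface unchanged.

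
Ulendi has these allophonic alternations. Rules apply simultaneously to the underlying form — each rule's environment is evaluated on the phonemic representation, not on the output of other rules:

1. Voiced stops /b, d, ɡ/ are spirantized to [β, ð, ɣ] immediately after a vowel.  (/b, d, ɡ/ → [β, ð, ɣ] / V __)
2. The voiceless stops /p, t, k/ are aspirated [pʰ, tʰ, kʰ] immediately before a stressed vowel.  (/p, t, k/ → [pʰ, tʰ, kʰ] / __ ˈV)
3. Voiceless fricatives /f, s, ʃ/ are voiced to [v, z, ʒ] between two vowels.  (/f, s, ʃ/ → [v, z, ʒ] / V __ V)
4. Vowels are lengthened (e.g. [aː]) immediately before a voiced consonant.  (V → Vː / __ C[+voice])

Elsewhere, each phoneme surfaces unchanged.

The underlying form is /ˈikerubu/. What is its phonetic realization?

[ˈikeːruːβu]

/i/ (word-initial): rule 4 targets it, but not before a voiced consonant → unchanged [i].
/k/ (between /i/ and /e/): rule 2 targets it, but not immediately before a stressed vowel → unchanged [k].
Rule 4 applies to /e/ (between /k/ and /r/: before a voiced consonant) → [eː].
/r/ (between /e/ and /u/) is unaffected → [r].
/u/ — between /r/ and /b/, before a voiced consonant — surfaces as [uː] (rule 4).
/b/ meets the environment for rule 1 (immediately after a vowel) → [β].
/u/ (word-final): rule 4 targets it, but not before a voiced consonant → unchanged [u].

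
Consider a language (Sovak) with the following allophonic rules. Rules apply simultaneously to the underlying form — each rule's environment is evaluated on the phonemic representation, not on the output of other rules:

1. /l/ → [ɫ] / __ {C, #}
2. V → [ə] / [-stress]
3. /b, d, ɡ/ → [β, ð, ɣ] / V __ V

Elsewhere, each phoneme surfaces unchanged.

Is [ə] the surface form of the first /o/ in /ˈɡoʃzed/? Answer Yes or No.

No

/o/ — between /ɡ/ and /ʃ/; rule 2 does not apply here → [o].
The actual realization is [o], not [ə].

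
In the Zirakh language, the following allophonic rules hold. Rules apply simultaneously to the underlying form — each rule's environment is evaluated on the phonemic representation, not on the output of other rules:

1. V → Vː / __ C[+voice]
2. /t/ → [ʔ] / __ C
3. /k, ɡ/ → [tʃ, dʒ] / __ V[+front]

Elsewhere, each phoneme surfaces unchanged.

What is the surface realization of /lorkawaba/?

[loːrkaːwaːba]

/l/ — not in any rule's target class → [l].
/o/ (between /l/ and /r/): before a voiced consonant, so rule 1 applies → [oː].
/r/ (between /o/ and /k/): no rule targets it → [r].
/k/ (between /r/ and /a/) fails the environment for rule 3, so it stays [k].
/a/ — between /k/ and /w/, before a voiced consonant — surfaces as [aː] (rule 1).
/w/ (between /a/ and /a/): no rule targets it → [w].
/a/ (between /w/ and /b/) occurs before a voiced consonant → [aː] by rule 1.
/b/ (between /a/ and /a/) is unaffected → [b].
/a/ — word-final; rule 1 does not apply here → [a].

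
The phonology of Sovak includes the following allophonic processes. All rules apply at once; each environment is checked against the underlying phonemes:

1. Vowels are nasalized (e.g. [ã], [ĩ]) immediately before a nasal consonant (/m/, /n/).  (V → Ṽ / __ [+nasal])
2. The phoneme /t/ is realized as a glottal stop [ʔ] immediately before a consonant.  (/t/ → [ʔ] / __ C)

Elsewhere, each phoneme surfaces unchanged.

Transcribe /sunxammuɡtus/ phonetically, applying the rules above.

/s/ — not in any rule's target class → [s].
/u/ (between /s/ and /n/): before a nasal consonant, so rule 1 applies → [ũ].
/n/ (between /u/ and /x/) is unaffected → [n].
/x/ stays [x].
/a/ — between /x/ and /m/, before a nasal consonant — surfaces as [ã] (rule 1).
/m/ (between /a/ and /m/) is unaffected → [m].
/m/ (between /m/ and /u/): no rule targets it → [m].
/u/ (between /m/ and /ɡ/) is in the target of rule 1 but the environment (before a nasal consonant) is not met → [u].
/ɡ/ stays [ɡ].
/t/ (between /ɡ/ and /u/) fails the environment for rule 2, so it stays [t].
/u/ (between /t/ and /s/) fails the environment for rule 1, so it stays [u].
/s/ (word-final): no rule targets it → [s].

[sũnxãmmuɡtus]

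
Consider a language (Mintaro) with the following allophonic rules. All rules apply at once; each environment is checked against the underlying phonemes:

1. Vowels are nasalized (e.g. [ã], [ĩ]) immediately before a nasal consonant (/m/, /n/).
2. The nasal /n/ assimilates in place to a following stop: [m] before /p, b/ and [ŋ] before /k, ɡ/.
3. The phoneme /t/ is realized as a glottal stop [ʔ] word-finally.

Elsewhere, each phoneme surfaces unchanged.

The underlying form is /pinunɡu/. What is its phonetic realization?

/p/ (word-initial): no rule targets it → [p].
Rule 1 applies to /i/ (between /p/ and /n/: before a nasal consonant) → [ĩ].
/n/ (between /i/ and /u/) fails the environment for rule 2, so it stays [n].
/u/ — between /n/ and /n/, before a nasal consonant — surfaces as [ũ] (rule 1).
/n/ (between /u/ and /ɡ/): before a labial or velar stop, so rule 2 applies → [ŋ].
/ɡ/ (between /n/ and /u/) is unaffected → [ɡ].
/u/ — word-final; rule 1 does not apply here → [u].

[pĩnũŋɡu]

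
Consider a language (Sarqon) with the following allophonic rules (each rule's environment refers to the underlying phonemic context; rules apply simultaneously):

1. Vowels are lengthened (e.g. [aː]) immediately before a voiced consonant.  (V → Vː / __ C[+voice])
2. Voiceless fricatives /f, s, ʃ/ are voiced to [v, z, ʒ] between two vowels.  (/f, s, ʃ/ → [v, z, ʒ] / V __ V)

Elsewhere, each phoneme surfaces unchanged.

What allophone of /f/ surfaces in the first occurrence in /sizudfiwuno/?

[f]

/f/ (between /d/ and /i/) is in the target of rule 2 but the environment (between two vowels) is not met → [f].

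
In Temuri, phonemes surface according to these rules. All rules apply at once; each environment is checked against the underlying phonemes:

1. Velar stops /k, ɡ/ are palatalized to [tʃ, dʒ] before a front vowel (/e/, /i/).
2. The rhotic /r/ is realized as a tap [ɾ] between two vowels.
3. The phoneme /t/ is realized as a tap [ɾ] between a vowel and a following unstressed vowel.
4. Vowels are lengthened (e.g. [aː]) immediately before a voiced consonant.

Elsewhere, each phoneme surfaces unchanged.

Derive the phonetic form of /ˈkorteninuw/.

/k/ (word-initial) is in the target of rule 1 but the environment (before a front vowel) is not met → [k].
Rule 4 applies to /o/ (between /k/ and /r/: before a voiced consonant) → [oː].
/r/ (between /o/ and /t/) fails the environment for rule 2, so it stays [r].
/t/ — between /r/ and /e/; rule 3 does not apply here → [t].
/e/ (between /t/ and /n/) occurs before a voiced consonant → [eː] by rule 4.
/i/ meets the environment for rule 4 (before a voiced consonant) → [iː].
/u/ — between /n/ and /w/, before a voiced consonant — surfaces as [uː] (rule 4).

[ˈkoːrteːniːnuːw]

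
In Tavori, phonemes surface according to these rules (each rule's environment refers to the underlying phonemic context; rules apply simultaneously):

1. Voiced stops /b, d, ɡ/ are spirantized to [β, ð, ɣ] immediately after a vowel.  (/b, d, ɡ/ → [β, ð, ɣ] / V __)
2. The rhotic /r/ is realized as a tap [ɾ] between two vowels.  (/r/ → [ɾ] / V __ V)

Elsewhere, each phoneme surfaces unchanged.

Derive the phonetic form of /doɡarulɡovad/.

/d/ — word-initial; rule 1 does not apply here → [d].
/o/ (between /d/ and /ɡ/) is unaffected → [o].
/ɡ/ (between /o/ and /a/): immediately after a vowel, so rule 1 applies → [ɣ].
/a/ (between /ɡ/ and /r/): no rule targets it → [a].
/r/ (between /a/ and /u/): between two vowels, so rule 2 applies → [ɾ].
/u/ (between /r/ and /l/) is unaffected → [u].
/l/ stays [l].
/ɡ/ (between /l/ and /o/) fails the environment for rule 1, so it stays [ɡ].
/o/ — not in any rule's target class → [o].
/v/ — not in any rule's target class → [v].
/a/ stays [a].
/d/ (word-final): immediately after a vowel, so rule 1 applies → [ð].

[doɣaɾulɡovað]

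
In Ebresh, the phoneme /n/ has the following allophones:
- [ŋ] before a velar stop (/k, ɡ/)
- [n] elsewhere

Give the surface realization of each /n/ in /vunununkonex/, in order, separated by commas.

[n], [n], [ŋ], [n]

Occurrence 1 (position 3): no conditioning environment matches → elsewhere allophone [n].
Occurrence 2 (position 5): no conditioning environment matches → elsewhere allophone [n].
Occurrence 3 (position 7): before a velar stop → [ŋ].
Occurrence 4 (position 10): no conditioning environment matches → elsewhere allophone [n].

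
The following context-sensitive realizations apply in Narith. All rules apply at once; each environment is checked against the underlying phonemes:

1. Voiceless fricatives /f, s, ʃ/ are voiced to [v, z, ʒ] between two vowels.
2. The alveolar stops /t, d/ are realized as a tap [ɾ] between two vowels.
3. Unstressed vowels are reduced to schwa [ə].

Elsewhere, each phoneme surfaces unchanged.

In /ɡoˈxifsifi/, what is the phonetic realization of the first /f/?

/f/ (between /i/ and /s/) fails the environment for rule 1, so it stays [f].

[f]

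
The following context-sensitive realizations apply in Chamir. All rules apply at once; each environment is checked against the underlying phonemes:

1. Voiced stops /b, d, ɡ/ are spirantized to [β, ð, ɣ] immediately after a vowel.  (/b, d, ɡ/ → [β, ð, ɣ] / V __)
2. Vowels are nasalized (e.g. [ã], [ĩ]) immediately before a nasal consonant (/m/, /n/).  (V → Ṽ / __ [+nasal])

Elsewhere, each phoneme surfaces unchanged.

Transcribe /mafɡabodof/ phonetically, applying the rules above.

/a/ (between /m/ and /f/) fails the environment for rule 2, so it stays [a].
/ɡ/ (between /f/ and /a/) fails the environment for rule 1, so it stays [ɡ].
/a/ (between /ɡ/ and /b/) fails the environment for rule 2, so it stays [a].
Rule 1 applies to /b/ (between /a/ and /o/: immediately after a vowel) → [β].
/o/ (between /b/ and /d/) fails the environment for rule 2, so it stays [o].
/d/ — between /o/ and /o/, immediately after a vowel — surfaces as [ð] (rule 1).
/o/ — between /d/ and /f/; rule 2 does not apply here → [o].

[mafɡaβoðof]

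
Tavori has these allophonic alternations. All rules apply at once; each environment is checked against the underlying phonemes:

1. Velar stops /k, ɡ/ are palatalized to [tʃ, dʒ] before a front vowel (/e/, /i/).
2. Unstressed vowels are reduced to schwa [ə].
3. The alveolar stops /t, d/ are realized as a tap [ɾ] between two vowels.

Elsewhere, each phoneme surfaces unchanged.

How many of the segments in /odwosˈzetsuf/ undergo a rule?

Segments that undergo a rule: /o/ → [ə] (rule 2); /o/ → [ə] (rule 2); /u/ → [ə] (rule 2).
All other segments surface unchanged.

3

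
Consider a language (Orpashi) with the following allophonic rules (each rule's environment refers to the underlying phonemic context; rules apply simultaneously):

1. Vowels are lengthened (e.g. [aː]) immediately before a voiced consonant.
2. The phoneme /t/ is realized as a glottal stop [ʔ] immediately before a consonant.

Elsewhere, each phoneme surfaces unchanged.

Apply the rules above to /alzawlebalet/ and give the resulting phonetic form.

[aːlzaːwleːbaːlet]

/a/ meets the environment for rule 1 (before a voiced consonant) → [aː].
Rule 1 applies to /a/ (between /z/ and /w/: before a voiced consonant) → [aː].
Rule 1 applies to /e/ (between /l/ and /b/: before a voiced consonant) → [eː].
/a/ — between /b/ and /l/, before a voiced consonant — surfaces as [aː] (rule 1).
/e/ (between /l/ and /t/) is in the target of rule 1 but the environment (before a voiced consonant) is not met → [e].
/t/ — word-final; rule 2 does not apply here → [t].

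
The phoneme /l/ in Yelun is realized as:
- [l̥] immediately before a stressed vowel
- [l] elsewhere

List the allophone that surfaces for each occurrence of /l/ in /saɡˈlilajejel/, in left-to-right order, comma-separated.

Occurrence 1 (position 4): immediately before a stressed vowel → [l̥].
Occurrence 2 (position 6): no conditioning environment matches → elsewhere allophone [l].
Occurrence 3 (position 12): no conditioning environment matches → elsewhere allophone [l].

[l̥], [l], [l]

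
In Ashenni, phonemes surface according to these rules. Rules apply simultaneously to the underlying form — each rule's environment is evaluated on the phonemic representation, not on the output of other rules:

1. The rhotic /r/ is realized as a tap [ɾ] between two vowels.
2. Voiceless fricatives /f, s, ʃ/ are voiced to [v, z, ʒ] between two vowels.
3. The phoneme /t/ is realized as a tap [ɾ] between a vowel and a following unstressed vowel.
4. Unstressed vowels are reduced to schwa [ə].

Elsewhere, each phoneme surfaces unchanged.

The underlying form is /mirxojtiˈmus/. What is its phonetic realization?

[mərxəjtəˈmus]

/m/ — not in any rule's target class → [m].
/i/ — between /m/ and /r/, in an unstressed syllable — surfaces as [ə] (rule 4).
/r/ (between /i/ and /x/): rule 1 targets it, but not between two vowels → unchanged [r].
/x/ stays [x].
/o/ (between /x/ and /j/): in an unstressed syllable, so rule 4 applies → [ə].
/j/ stays [j].
/t/ (between /j/ and /i/): rule 3 targets it, but not between a vowel and a following unstressed vowel → unchanged [t].
/i/ — between /t/ and /m/, in an unstressed syllable — surfaces as [ə] (rule 4).
/m/ stays [m].
/u/ — between /m/ and /s/; rule 4 does not apply here → [u].
/s/ (word-final) is in the target of rule 2 but the environment (between two vowels) is not met → [s].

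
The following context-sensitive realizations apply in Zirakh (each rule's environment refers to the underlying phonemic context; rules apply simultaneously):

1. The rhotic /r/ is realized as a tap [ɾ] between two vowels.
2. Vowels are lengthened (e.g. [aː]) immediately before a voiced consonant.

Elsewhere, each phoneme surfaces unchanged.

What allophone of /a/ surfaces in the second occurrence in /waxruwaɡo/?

[aː]

/a/ meets the environment for rule 2 (before a voiced consonant) → [aː].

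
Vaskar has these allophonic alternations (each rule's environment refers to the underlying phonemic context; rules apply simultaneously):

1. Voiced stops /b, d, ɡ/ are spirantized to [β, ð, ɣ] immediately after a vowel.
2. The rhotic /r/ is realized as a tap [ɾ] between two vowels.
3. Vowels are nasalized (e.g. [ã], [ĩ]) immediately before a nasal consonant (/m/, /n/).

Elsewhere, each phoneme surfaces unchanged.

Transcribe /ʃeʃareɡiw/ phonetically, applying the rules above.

/ʃ/ (word-initial): no rule targets it → [ʃ].
/e/ — between /ʃ/ and /ʃ/; rule 3 does not apply here → [e].
/ʃ/ — not in any rule's target class → [ʃ].
/a/ (between /ʃ/ and /r/) fails the environment for rule 3, so it stays [a].
/r/ — between /a/ and /e/, between two vowels — surfaces as [ɾ] (rule 2).
/e/ (between /r/ and /ɡ/) is in the target of rule 3 but the environment (before a nasal consonant) is not met → [e].
/ɡ/ — between /e/ and /i/, immediately after a vowel — surfaces as [ɣ] (rule 1).
/i/ — between /ɡ/ and /w/; rule 3 does not apply here → [i].
/w/ (word-final) is unaffected → [w].

[ʃeʃaɾeɣiw]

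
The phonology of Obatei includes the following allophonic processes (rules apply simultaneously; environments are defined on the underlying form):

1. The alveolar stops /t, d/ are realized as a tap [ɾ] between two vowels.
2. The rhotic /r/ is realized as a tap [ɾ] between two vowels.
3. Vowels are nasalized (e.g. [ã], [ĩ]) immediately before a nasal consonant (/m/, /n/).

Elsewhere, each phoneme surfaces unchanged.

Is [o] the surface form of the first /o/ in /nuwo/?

Yes

/o/ (word-final) fails the environment for rule 3, so it stays [o].
The actual realization is [o], which matches [o].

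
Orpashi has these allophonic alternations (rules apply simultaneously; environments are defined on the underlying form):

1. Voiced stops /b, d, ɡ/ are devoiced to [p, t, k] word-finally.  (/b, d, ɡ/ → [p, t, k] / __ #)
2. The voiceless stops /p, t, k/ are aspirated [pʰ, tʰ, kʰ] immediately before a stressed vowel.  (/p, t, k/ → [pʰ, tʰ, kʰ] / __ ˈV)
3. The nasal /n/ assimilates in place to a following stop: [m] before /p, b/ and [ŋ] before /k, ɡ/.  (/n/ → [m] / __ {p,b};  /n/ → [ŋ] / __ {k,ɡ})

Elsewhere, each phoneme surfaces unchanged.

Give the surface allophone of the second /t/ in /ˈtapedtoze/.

[t]

/t/ (between /d/ and /o/): rule 2 targets it, but not immediately before a stressed vowel → unchanged [t].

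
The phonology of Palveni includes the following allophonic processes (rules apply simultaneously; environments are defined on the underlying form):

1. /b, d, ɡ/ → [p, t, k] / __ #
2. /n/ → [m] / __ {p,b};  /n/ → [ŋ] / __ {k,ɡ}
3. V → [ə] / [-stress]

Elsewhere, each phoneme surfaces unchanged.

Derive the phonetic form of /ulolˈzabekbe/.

[ələlˈzabəkbə]

/u/ (word-initial) occurs in an unstressed syllable → [ə] by rule 3.
/l/ (between /u/ and /o/): no rule targets it → [l].
/o/ (between /l/ and /l/) occurs in an unstressed syllable → [ə] by rule 3.
/l/ (between /o/ and /z/) is unaffected → [l].
/z/ — not in any rule's target class → [z].
/a/ (between /z/ and /b/) is in the target of rule 3 but the environment (in an unstressed syllable) is not met → [a].
/b/ (between /a/ and /e/) fails the environment for rule 1, so it stays [b].
/e/ (between /b/ and /k/): in an unstressed syllable, so rule 3 applies → [ə].
/k/ stays [k].
/b/ (between /k/ and /e/) is in the target of rule 1 but the environment (word-finally) is not met → [b].
/e/ meets the environment for rule 3 (in an unstressed syllable) → [ə].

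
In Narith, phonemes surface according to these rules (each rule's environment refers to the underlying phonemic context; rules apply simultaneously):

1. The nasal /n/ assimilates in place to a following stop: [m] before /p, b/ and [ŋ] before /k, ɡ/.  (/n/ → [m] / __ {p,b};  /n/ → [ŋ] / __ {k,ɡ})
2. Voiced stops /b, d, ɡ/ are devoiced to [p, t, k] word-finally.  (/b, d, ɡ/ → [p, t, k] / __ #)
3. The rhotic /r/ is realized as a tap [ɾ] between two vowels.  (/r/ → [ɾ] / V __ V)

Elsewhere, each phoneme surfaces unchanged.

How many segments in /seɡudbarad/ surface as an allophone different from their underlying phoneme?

2

Segments that undergo a rule: /r/ → [ɾ] (rule 3); /d/ → [t] (rule 2).
All other segments surface unchanged.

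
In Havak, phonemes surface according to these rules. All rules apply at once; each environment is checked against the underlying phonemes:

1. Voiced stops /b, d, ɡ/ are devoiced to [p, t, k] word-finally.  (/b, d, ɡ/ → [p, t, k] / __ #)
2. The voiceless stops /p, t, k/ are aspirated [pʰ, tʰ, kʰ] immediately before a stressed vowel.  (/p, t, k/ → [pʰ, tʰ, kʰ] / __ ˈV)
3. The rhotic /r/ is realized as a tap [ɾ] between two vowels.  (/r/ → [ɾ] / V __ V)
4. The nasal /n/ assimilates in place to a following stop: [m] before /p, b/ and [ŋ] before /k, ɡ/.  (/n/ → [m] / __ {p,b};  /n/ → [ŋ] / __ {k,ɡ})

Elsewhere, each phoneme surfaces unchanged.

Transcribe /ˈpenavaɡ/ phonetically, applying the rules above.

/p/ meets the environment for rule 2 (immediately before a stressed vowel) → [pʰ].
/e/ — not in any rule's target class → [e].
/n/ (between /e/ and /a/) fails the environment for rule 4, so it stays [n].
/a/ — not in any rule's target class → [a].
/v/ — not in any rule's target class → [v].
/a/ — not in any rule's target class → [a].
/ɡ/ (word-final) occurs word-finally → [k] by rule 1.

[ˈpʰenavak]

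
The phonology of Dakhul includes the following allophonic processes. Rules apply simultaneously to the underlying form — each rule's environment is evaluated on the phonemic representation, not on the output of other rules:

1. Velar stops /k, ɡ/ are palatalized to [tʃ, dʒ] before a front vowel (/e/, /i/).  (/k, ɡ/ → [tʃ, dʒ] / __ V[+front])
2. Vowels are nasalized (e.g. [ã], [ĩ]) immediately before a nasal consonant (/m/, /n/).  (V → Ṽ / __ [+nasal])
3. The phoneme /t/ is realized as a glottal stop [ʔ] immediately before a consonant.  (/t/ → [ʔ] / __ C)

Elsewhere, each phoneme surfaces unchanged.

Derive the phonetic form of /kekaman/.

/k/ (word-initial) occurs before a front vowel → [tʃ] by rule 1.
/e/ (between /k/ and /k/) is in the target of rule 2 but the environment (before a nasal consonant) is not met → [e].
/k/ (between /e/ and /a/) fails the environment for rule 1, so it stays [k].
/a/ (between /k/ and /m/): before a nasal consonant, so rule 2 applies → [ã].
/m/ (between /a/ and /a/): no rule targets it → [m].
Rule 2 applies to /a/ (between /m/ and /n/: before a nasal consonant) → [ã].
/n/ stays [n].

[tʃekãmãn]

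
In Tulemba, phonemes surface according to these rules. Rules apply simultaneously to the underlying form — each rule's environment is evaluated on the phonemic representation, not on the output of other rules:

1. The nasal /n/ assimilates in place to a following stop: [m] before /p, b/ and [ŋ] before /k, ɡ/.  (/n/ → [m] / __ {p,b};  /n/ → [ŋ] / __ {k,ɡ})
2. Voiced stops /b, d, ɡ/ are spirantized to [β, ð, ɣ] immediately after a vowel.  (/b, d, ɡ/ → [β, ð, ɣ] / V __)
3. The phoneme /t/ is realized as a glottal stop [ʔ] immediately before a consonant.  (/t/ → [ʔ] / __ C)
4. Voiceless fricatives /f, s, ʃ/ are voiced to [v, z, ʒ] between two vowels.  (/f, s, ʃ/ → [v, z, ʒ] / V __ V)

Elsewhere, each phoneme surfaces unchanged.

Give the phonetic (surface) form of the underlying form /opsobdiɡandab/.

[opsoβdiɣandaβ]

/o/ (word-initial): no rule targets it → [o].
/p/ stays [p].
/s/ — between /p/ and /o/; rule 4 does not apply here → [s].
/o/ — not in any rule's target class → [o].
/b/ (between /o/ and /d/): immediately after a vowel, so rule 2 applies → [β].
/d/ (between /b/ and /i/) fails the environment for rule 2, so it stays [d].
/i/ stays [i].
/ɡ/ — between /i/ and /a/, immediately after a vowel — surfaces as [ɣ] (rule 2).
/a/ — not in any rule's target class → [a].
/n/ — between /a/ and /d/; rule 1 does not apply here → [n].
/d/ — between /n/ and /a/; rule 2 does not apply here → [d].
/a/ (between /d/ and /b/): no rule targets it → [a].
/b/ — word-final, immediately after a vowel — surfaces as [β] (rule 2).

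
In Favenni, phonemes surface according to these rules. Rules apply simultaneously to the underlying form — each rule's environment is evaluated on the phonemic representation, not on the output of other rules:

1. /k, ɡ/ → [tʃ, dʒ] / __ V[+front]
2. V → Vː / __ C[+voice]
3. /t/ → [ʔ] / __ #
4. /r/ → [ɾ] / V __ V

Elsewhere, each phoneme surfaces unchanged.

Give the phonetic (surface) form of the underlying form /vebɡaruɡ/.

/v/ — not in any rule's target class → [v].
/e/ (between /v/ and /b/) occurs before a voiced consonant → [eː] by rule 2.
/b/ (between /e/ and /ɡ/): no rule targets it → [b].
/ɡ/ (between /b/ and /a/) is in the target of rule 1 but the environment (before a front vowel) is not met → [ɡ].
/a/ meets the environment for rule 2 (before a voiced consonant) → [aː].
Rule 4 applies to /r/ (between /a/ and /u/: between two vowels) → [ɾ].
/u/ — between /r/ and /ɡ/, before a voiced consonant — surfaces as [uː] (rule 2).
/ɡ/ — word-final; rule 1 does not apply here → [ɡ].

[veːbɡaːɾuːɡ]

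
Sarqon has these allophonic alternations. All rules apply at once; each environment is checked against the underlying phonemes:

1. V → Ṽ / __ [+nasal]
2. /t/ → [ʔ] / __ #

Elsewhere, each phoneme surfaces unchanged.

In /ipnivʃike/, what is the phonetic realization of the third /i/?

/i/ (between /ʃ/ and /k/) is in the target of rule 1 but the environment (before a nasal consonant) is not met → [i].

[i]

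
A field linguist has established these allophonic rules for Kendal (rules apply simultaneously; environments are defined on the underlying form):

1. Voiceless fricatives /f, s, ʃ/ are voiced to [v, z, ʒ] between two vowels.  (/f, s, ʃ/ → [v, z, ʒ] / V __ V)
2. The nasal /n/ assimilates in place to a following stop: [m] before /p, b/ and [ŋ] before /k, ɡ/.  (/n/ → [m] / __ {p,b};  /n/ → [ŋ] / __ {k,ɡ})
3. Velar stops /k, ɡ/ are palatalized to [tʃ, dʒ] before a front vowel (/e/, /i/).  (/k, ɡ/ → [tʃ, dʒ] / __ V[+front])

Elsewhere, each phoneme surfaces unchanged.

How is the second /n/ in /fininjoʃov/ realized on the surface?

/n/ (between /i/ and /j/): rule 2 targets it, but not before a labial or velar stop → unchanged [n].

[n]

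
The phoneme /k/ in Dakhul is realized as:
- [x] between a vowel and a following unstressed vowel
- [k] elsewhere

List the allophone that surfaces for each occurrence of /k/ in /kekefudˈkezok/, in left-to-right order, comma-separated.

Occurrence 1 (position 1): no conditioning environment matches → elsewhere allophone [k].
Occurrence 2 (position 3): between a vowel and a following unstressed vowel → [x].
Occurrence 3 (position 8): no conditioning environment matches → elsewhere allophone [k].
Occurrence 4 (position 12): no conditioning environment matches → elsewhere allophone [k].

[k], [x], [k], [k]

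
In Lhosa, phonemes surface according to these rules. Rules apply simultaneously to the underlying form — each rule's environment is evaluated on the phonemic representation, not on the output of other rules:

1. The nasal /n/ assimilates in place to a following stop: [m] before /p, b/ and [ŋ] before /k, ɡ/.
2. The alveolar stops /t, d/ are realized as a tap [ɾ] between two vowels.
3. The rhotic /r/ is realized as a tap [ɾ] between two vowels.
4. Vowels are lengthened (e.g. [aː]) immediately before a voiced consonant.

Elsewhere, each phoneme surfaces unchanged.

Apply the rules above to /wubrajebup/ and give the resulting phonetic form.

/w/ — not in any rule's target class → [w].
/u/ (between /w/ and /b/): before a voiced consonant, so rule 4 applies → [uː].
/b/ — not in any rule's target class → [b].
/r/ — between /b/ and /a/; rule 3 does not apply here → [r].
/a/ (between /r/ and /j/): before a voiced consonant, so rule 4 applies → [aː].
/j/ (between /a/ and /e/): no rule targets it → [j].
Rule 4 applies to /e/ (between /j/ and /b/: before a voiced consonant) → [eː].
/b/ — not in any rule's target class → [b].
/u/ (between /b/ and /p/) is in the target of rule 4 but the environment (before a voiced consonant) is not met → [u].
/p/ stays [p].

[wuːbraːjeːbup]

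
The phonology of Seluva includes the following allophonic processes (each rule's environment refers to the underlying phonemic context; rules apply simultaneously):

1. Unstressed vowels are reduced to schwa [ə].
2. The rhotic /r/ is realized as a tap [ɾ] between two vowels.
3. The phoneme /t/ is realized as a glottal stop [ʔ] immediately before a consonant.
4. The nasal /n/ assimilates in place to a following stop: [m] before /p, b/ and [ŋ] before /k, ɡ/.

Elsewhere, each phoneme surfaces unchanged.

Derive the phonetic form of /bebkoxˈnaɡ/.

[bəbkəxˈnaɡ]

/b/ — not in any rule's target class → [b].
/e/ — between /b/ and /b/, in an unstressed syllable — surfaces as [ə] (rule 1).
/b/ (between /e/ and /k/) is unaffected → [b].
/k/ (between /b/ and /o/): no rule targets it → [k].
/o/ (between /k/ and /x/) occurs in an unstressed syllable → [ə] by rule 1.
/x/ (between /o/ and /n/): no rule targets it → [x].
/n/ (between /x/ and /a/) fails the environment for rule 4, so it stays [n].
/a/ (between /n/ and /ɡ/) is in the target of rule 1 but the environment (in an unstressed syllable) is not met → [a].
/ɡ/ (word-final) is unaffected → [ɡ].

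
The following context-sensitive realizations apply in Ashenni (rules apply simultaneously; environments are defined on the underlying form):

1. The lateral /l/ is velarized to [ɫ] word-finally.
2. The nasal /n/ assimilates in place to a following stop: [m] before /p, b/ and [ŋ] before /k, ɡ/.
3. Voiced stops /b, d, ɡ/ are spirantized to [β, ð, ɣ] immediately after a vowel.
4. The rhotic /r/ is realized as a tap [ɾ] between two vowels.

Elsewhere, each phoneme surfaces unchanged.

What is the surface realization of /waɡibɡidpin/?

/w/ stays [w].
/a/ — not in any rule's target class → [a].
/ɡ/ (between /a/ and /i/) occurs immediately after a vowel → [ɣ] by rule 3.
/i/ (between /ɡ/ and /b/) is unaffected → [i].
/b/ (between /i/ and /ɡ/) occurs immediately after a vowel → [β] by rule 3.
/ɡ/ — between /b/ and /i/; rule 3 does not apply here → [ɡ].
/i/ (between /ɡ/ and /d/): no rule targets it → [i].
/d/ — between /i/ and /p/, immediately after a vowel — surfaces as [ð] (rule 3).
/p/ — not in any rule's target class → [p].
/i/ (between /p/ and /n/) is unaffected → [i].
/n/ — word-final; rule 2 does not apply here → [n].

[waɣiβɡiðpin]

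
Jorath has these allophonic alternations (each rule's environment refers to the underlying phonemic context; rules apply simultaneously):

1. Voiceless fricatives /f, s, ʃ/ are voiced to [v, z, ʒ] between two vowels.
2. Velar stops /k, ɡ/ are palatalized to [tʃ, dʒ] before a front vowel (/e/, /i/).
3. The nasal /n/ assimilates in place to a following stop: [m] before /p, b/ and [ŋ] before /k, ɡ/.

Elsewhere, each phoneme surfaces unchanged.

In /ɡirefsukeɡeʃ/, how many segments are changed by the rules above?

3

Segments that undergo a rule: /ɡ/ → [dʒ] (rule 2); /k/ → [tʃ] (rule 2); /ɡ/ → [dʒ] (rule 2).
All other segments surface unchanged.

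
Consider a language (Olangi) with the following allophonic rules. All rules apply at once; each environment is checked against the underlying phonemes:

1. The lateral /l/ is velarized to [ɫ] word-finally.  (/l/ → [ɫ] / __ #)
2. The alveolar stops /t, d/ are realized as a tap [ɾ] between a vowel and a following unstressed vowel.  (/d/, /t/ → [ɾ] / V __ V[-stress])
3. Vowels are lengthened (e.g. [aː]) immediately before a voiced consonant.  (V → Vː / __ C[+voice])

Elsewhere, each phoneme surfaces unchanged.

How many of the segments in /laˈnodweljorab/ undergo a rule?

5

Segments that undergo a rule: /a/ → [aː] (rule 3); /o/ → [oː] (rule 3); /e/ → [eː] (rule 3); /o/ → [oː] (rule 3); /a/ → [aː] (rule 3).
All other segments surface unchanged.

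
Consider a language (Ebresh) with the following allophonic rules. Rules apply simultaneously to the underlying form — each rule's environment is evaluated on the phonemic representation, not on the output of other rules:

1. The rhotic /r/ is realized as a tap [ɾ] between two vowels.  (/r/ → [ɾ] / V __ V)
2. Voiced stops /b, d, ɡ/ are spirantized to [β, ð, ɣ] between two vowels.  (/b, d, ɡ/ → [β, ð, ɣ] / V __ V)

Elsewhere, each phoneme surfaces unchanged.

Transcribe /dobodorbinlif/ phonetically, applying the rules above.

[doβoðorbinlif]

/d/ — word-initial; rule 2 does not apply here → [d].
/o/ (between /d/ and /b/) is unaffected → [o].
/b/ — between /o/ and /o/, between two vowels — surfaces as [β] (rule 2).
/o/ stays [o].
Rule 2 applies to /d/ (between /o/ and /o/: between two vowels) → [ð].
/o/ — not in any rule's target class → [o].
/r/ (between /o/ and /b/): rule 1 targets it, but not between two vowels → unchanged [r].
/b/ — between /r/ and /i/; rule 2 does not apply here → [b].
/i/ (between /b/ and /n/): no rule targets it → [i].
/n/ stays [n].
/l/ — not in any rule's target class → [l].
/i/ (between /l/ and /f/) is unaffected → [i].
/f/ (word-final) is unaffected → [f].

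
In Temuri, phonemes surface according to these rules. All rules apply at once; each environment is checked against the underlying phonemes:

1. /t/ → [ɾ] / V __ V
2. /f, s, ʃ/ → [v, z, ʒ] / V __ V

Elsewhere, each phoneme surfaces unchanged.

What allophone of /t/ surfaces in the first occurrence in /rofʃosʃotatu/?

/t/ (between /o/ and /a/): between two vowels, so rule 1 applies → [ɾ].

[ɾ]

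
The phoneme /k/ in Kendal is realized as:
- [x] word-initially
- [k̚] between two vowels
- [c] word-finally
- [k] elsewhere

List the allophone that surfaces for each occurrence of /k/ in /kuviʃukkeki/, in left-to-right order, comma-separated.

[x], [k], [k], [k̚]

Occurrence 1 (position 1): word-initially → [x].
Occurrence 2 (position 7): no conditioning environment matches → elsewhere allophone [k].
Occurrence 3 (position 8): no conditioning environment matches → elsewhere allophone [k].
Occurrence 4 (position 10): between two vowels → [k̚].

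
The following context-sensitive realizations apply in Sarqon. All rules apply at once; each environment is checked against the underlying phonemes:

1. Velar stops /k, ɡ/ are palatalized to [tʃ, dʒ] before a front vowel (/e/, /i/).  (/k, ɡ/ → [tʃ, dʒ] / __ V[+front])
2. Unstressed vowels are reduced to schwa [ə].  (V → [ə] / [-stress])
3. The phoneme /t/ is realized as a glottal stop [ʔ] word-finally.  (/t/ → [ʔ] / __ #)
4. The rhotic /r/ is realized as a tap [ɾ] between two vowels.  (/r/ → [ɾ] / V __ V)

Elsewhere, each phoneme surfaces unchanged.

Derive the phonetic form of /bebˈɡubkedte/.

[bəbˈɡubtʃədtə]

/b/ (word-initial) is unaffected → [b].
/e/ — between /b/ and /b/, in an unstressed syllable — surfaces as [ə] (rule 2).
/b/ (between /e/ and /ɡ/): no rule targets it → [b].
/ɡ/ (between /b/ and /u/): rule 1 targets it, but not before a front vowel → unchanged [ɡ].
/u/ (between /ɡ/ and /b/): rule 2 targets it, but not in an unstressed syllable → unchanged [u].
/b/ (between /u/ and /k/): no rule targets it → [b].
/k/ meets the environment for rule 1 (before a front vowel) → [tʃ].
/e/ — between /k/ and /d/, in an unstressed syllable — surfaces as [ə] (rule 2).
/d/ (between /e/ and /t/) is unaffected → [d].
/t/ (between /d/ and /e/): rule 3 targets it, but not word-finally → unchanged [t].
/e/ (word-final): in an unstressed syllable, so rule 2 applies → [ə].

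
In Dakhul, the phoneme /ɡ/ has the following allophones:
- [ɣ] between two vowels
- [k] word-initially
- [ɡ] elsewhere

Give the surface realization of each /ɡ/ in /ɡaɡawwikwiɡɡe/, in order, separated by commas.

Occurrence 1 (position 1): word-initially → [k].
Occurrence 2 (position 3): between two vowels → [ɣ].
Occurrence 3 (position 11): no conditioning environment matches → elsewhere allophone [ɡ].
Occurrence 4 (position 12): no conditioning environment matches → elsewhere allophone [ɡ].

[k], [ɣ], [ɡ], [ɡ]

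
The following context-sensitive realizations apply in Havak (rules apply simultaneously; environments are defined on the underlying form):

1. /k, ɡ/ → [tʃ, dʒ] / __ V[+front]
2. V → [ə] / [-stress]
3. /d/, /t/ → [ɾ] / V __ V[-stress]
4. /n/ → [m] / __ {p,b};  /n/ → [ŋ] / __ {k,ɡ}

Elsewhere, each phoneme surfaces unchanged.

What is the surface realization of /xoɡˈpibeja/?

/x/ stays [x].
/o/ meets the environment for rule 2 (in an unstressed syllable) → [ə].
/ɡ/ (between /o/ and /p/) fails the environment for rule 1, so it stays [ɡ].
/p/ — not in any rule's target class → [p].
/i/ (between /p/ and /b/): rule 2 targets it, but not in an unstressed syllable → unchanged [i].
/b/ (between /i/ and /e/): no rule targets it → [b].
/e/ meets the environment for rule 2 (in an unstressed syllable) → [ə].
/j/ stays [j].
/a/ meets the environment for rule 2 (in an unstressed syllable) → [ə].

[xəɡˈpibəjə]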